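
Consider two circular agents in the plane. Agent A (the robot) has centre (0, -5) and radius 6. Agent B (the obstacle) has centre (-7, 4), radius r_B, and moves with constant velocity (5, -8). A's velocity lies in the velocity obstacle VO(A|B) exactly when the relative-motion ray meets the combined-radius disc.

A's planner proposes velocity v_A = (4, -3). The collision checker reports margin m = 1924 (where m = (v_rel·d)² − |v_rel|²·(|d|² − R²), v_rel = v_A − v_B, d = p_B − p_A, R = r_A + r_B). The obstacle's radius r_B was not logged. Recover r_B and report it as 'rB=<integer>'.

m = 1924
d = (-7, 9);  v_rel = (-1, 5),  |v_rel|² = 26
v_rel×d = (-1)·(9) − (5)·(-7) = 26
since m = R²·26 − 26²:  R² = (676 + 1924) / 26 = 100
R = √100 = 10  ⇒  r_B = 10 − 6 = 4

rB=4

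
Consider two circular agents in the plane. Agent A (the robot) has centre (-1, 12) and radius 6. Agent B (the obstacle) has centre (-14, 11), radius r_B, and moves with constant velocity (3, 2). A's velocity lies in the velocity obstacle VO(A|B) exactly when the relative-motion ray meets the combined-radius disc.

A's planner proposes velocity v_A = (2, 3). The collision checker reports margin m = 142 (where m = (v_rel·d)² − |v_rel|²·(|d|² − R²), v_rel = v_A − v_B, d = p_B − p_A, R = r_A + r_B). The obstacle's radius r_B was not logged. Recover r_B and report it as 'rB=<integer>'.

m = 142
d = (-13, -1);  v_rel = (-1, 1),  |v_rel|² = 2
v_rel×d = (-1)·(-1) − (1)·(-13) = 14
since m = R²·2 − 14²:  R² = (196 + 142) / 2 = 169
R = √169 = 13  ⇒  r_B = 13 − 6 = 7

rB=7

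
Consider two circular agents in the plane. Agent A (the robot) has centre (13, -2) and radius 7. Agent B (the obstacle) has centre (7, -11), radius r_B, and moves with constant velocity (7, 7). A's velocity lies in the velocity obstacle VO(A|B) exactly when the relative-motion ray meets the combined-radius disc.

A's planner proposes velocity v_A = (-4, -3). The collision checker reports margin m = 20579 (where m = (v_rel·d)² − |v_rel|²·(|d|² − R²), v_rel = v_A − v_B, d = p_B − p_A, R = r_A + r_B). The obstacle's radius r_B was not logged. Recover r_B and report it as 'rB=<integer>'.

m = 20579
d = (-6, -9);  v_rel = (-11, -10),  |v_rel|² = 221
v_rel×d = (-11)·(-9) − (-10)·(-6) = 39
since m = R²·221 − 39²:  R² = (1521 + 20579) / 221 = 100
R = √100 = 10  ⇒  r_B = 10 − 7 = 3

rB=3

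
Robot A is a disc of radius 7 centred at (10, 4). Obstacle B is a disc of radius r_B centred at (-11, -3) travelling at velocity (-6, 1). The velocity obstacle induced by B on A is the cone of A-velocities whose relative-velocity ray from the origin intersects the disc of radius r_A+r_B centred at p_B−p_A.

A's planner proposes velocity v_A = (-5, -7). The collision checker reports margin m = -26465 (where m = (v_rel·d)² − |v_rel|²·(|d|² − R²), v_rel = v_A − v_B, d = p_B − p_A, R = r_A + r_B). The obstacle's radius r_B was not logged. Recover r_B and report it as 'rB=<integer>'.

m = -26465
d = (-21, -7);  v_rel = (1, -8),  |v_rel|² = 65
v_rel×d = (1)·(-7) − (-8)·(-21) = -175
since m = R²·65 − (-175)²:  R² = (30625 + -26465) / 65 = 64
R = √64 = 8  ⇒  r_B = 8 − 7 = 1

rB=1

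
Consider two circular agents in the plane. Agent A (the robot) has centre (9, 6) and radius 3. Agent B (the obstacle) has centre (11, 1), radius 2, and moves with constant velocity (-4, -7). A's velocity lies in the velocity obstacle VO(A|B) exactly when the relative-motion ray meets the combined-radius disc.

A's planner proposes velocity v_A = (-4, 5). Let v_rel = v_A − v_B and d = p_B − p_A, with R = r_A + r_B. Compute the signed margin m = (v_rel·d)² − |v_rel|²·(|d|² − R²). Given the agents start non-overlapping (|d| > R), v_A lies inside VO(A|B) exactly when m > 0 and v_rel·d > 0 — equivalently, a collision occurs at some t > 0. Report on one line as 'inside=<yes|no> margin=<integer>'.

d = (2, -5),  |d|² = 29;  R = 3+2 = 5,  c = 29−5² = 4
v_rel = (0, 12),  |v_rel|² = 144;  v_rel·d = (0)·(2) + (12)·(-5) = -60
144·t² + 120·t + 4 = 0  ⇒  m = (-60)² − 144·4 = 3024
m = 3024 > 0,  v_rel·d = -60 < 0  ⇒  outside

inside=no margin=3024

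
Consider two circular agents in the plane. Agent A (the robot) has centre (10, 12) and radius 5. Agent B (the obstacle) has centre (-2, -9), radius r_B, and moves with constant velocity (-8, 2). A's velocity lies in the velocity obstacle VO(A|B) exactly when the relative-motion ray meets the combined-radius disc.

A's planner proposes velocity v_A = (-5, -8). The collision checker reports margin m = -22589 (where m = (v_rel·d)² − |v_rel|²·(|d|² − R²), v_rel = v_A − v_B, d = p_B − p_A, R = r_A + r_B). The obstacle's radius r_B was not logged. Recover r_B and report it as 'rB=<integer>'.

m = -22589
d = (-12, -21);  v_rel = (3, -10),  |v_rel|² = 109
v_rel×d = (3)·(-21) − (-10)·(-12) = -183
since m = R²·109 − (-183)²:  R² = (33489 + -22589) / 109 = 100
R = √100 = 10  ⇒  r_B = 10 − 5 = 5

rB=5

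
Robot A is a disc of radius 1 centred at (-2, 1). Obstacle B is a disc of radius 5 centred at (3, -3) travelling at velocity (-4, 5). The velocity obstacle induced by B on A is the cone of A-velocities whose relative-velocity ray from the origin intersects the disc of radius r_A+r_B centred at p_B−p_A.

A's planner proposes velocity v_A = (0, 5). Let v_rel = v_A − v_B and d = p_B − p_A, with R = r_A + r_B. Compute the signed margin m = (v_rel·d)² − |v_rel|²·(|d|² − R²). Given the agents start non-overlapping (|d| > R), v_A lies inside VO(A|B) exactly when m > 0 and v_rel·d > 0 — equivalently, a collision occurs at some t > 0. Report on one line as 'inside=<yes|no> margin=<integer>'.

d = (5, -4),  |d|² = 41;  R = 1+5 = 6,  c = 41−6² = 5
v_rel = (4, 0),  |v_rel|² = 16;  v_rel·d = (4)·(5) + (0)·(-4) = 20
16·t² − 40·t + 5 = 0  ⇒  m = 20² − 16·5 = 320
m = 320 > 0,  v_rel·d = 20 > 0  ⇒  inside

inside=yes margin=320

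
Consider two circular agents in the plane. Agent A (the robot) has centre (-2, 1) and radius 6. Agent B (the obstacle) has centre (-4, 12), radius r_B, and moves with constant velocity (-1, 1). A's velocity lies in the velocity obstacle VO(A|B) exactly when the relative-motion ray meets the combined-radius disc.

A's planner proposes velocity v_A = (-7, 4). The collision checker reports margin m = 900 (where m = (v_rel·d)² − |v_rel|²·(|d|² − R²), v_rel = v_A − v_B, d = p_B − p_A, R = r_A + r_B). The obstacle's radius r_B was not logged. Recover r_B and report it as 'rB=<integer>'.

m = 900
d = (-2, 11);  v_rel = (-6, 3),  |v_rel|² = 45
v_rel×d = (-6)·(11) − (3)·(-2) = -60
since m = R²·45 − (-60)²:  R² = (3600 + 900) / 45 = 100
R = √100 = 10  ⇒  r_B = 10 − 6 = 4

rB=4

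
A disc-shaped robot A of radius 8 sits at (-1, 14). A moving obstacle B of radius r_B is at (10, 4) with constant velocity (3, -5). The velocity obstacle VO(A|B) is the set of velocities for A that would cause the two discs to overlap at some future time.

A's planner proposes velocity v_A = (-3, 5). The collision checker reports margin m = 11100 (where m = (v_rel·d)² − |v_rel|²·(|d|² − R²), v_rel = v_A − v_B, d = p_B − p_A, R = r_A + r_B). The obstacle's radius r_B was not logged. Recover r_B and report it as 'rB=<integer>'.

m = 11100
d = (11, -10);  v_rel = (-6, 10),  |v_rel|² = 136
v_rel×d = (-6)·(-10) − (10)·(11) = -50
since m = R²·136 − (-50)²:  R² = (2500 + 11100) / 136 = 100
R = √100 = 10  ⇒  r_B = 10 − 8 = 2

rB=2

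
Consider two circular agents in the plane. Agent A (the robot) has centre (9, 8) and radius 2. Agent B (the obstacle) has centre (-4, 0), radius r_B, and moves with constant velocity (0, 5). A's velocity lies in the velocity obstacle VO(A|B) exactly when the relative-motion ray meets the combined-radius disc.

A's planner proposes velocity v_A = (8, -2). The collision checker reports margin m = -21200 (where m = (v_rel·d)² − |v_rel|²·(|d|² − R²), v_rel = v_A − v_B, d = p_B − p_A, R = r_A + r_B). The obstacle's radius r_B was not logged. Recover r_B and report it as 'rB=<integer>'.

m = -21200
d = (-13, -8);  v_rel = (8, -7),  |v_rel|² = 113
v_rel×d = (8)·(-8) − (-7)·(-13) = -155
since m = R²·113 − (-155)²:  R² = (24025 + -21200) / 113 = 25
R = √25 = 5  ⇒  r_B = 5 − 2 = 3

rB=3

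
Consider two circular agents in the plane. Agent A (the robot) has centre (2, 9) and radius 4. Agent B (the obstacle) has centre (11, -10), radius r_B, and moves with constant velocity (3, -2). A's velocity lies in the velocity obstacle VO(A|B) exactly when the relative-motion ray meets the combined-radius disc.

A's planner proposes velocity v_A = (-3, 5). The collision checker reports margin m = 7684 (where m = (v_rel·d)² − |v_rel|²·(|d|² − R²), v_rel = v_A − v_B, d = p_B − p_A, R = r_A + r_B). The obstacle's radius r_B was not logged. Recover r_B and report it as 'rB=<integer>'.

m = 7684
d = (9, -19);  v_rel = (-6, 7),  |v_rel|² = 85
v_rel×d = (-6)·(-19) − (7)·(9) = 51
since m = R²·85 − 51²:  R² = (2601 + 7684) / 85 = 121
R = √121 = 11  ⇒  r_B = 11 − 4 = 7

rB=7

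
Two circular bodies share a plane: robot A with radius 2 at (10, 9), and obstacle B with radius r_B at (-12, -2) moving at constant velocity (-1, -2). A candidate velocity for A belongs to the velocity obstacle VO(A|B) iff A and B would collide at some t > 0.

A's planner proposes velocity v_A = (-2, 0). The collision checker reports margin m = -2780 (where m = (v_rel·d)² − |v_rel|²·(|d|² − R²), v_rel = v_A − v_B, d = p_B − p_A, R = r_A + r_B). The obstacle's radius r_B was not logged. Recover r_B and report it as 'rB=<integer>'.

m = -2780
d = (-22, -11);  v_rel = (-1, 2),  |v_rel|² = 5
v_rel×d = (-1)·(-11) − (2)·(-22) = 55
since m = R²·5 − 55²:  R² = (3025 + -2780) / 5 = 49
R = √49 = 7  ⇒  r_B = 7 − 2 = 5

rB=5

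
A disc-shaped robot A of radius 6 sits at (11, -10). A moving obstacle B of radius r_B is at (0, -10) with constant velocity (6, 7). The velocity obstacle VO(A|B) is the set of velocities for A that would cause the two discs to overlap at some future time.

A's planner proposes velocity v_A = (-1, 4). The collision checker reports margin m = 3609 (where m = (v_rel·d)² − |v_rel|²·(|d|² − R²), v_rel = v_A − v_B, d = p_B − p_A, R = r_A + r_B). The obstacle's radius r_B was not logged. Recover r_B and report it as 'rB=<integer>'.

m = 3609
d = (-11, 0);  v_rel = (-7, -3),  |v_rel|² = 58
v_rel×d = (-7)·(0) − (-3)·(-11) = -33
since m = R²·58 − (-33)²:  R² = (1089 + 3609) / 58 = 81
R = √81 = 9  ⇒  r_B = 9 − 6 = 3

rB=3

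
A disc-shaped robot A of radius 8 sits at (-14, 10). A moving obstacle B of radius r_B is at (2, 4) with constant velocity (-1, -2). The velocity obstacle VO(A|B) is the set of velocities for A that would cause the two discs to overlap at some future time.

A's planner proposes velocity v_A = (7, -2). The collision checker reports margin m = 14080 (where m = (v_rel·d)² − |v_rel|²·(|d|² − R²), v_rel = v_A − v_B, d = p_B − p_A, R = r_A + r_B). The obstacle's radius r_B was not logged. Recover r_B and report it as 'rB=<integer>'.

m = 14080
d = (16, -6);  v_rel = (8, 0),  |v_rel|² = 64
v_rel×d = (8)·(-6) − (0)·(16) = -48
since m = R²·64 − (-48)²:  R² = (2304 + 14080) / 64 = 256
R = √256 = 16  ⇒  r_B = 16 − 8 = 8

rB=8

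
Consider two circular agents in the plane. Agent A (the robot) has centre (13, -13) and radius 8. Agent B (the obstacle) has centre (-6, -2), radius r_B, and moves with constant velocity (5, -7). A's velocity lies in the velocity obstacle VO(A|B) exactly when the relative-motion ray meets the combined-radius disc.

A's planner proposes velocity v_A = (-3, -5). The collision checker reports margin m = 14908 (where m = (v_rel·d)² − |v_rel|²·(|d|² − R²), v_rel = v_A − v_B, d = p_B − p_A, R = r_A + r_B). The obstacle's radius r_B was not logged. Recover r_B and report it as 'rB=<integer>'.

m = 14908
d = (-19, 11);  v_rel = (-8, 2),  |v_rel|² = 68
v_rel×d = (-8)·(11) − (2)·(-19) = -50
since m = R²·68 − (-50)²:  R² = (2500 + 14908) / 68 = 256
R = √256 = 16  ⇒  r_B = 16 − 8 = 8

rB=8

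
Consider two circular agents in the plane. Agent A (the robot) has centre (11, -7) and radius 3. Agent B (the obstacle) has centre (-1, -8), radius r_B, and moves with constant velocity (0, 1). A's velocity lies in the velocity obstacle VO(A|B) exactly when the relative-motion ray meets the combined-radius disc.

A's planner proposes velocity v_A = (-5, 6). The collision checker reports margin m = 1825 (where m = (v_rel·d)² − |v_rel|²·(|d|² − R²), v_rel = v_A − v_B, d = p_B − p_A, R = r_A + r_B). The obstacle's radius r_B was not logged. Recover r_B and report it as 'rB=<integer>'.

m = 1825
d = (-12, -1);  v_rel = (-5, 5),  |v_rel|² = 50
v_rel×d = (-5)·(-1) − (5)·(-12) = 65
since m = R²·50 − 65²:  R² = (4225 + 1825) / 50 = 121
R = √121 = 11  ⇒  r_B = 11 − 3 = 8

rB=8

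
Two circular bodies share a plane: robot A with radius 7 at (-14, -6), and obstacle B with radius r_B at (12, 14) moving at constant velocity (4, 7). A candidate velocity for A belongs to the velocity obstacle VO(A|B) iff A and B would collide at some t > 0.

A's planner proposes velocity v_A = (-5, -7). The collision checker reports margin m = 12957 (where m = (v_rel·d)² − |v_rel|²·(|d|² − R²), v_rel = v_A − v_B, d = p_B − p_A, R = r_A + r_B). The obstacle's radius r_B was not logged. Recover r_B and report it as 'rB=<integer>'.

m = 12957
d = (26, 20);  v_rel = (-9, -14),  |v_rel|² = 277
v_rel×d = (-9)·(20) − (-14)·(26) = 184
since m = R²·277 − 184²:  R² = (33856 + 12957) / 277 = 169
R = √169 = 13  ⇒  r_B = 13 − 7 = 6

rB=6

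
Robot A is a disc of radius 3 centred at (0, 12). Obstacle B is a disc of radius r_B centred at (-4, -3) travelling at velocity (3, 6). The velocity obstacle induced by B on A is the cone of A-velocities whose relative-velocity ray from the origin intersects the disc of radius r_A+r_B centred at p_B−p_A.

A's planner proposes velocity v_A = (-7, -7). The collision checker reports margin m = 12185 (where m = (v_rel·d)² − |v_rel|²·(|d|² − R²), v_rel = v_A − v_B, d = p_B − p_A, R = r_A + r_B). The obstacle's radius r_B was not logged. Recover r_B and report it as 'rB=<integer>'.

m = 12185
d = (-4, -15);  v_rel = (-10, -13),  |v_rel|² = 269
v_rel×d = (-10)·(-15) − (-13)·(-4) = 98
since m = R²·269 − 98²:  R² = (9604 + 12185) / 269 = 81
R = √81 = 9  ⇒  r_B = 9 − 3 = 6

rB=6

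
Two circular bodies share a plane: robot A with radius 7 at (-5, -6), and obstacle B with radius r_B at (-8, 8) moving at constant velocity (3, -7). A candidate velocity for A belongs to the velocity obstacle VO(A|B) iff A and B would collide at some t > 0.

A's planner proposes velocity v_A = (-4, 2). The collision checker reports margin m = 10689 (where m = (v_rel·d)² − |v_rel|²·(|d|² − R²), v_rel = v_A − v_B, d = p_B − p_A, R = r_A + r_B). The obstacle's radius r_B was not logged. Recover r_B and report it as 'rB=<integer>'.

m = 10689
d = (-3, 14);  v_rel = (-7, 9),  |v_rel|² = 130
v_rel×d = (-7)·(14) − (9)·(-3) = -71
since m = R²·130 − (-71)²:  R² = (5041 + 10689) / 130 = 121
R = √121 = 11  ⇒  r_B = 11 − 7 = 4

rB=4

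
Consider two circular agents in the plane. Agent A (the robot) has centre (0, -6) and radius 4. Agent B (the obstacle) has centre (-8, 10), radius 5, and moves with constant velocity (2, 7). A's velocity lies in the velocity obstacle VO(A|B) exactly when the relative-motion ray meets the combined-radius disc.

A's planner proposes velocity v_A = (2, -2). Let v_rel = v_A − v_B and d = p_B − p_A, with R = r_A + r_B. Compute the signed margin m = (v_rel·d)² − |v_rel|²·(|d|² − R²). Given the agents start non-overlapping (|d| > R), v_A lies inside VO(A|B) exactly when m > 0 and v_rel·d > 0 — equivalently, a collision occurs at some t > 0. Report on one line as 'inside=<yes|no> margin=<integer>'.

d = (-8, 16),  |d|² = 320;  R = 4+5 = 9,  c = 320−9² = 239
v_rel = (0, -9),  |v_rel|² = 81;  v_rel·d = (0)·(-8) + (-9)·(16) = -144
81·t² + 288·t + 239 = 0  ⇒  m = (-144)² − 81·239 = 1377
m = 1377 > 0,  v_rel·d = -144 < 0  ⇒  outside

inside=no margin=1377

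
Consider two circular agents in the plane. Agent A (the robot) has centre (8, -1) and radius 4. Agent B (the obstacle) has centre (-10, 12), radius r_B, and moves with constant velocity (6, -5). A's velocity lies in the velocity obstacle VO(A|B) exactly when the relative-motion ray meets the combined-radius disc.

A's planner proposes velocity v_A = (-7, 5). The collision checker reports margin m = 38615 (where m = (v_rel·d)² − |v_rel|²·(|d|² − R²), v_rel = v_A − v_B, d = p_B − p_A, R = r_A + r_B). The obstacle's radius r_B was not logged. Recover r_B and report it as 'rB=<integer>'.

m = 38615
d = (-18, 13);  v_rel = (-13, 10),  |v_rel|² = 269
v_rel×d = (-13)·(13) − (10)·(-18) = 11
since m = R²·269 − 11²:  R² = (121 + 38615) / 269 = 144
R = √144 = 12  ⇒  r_B = 12 − 4 = 8

rB=8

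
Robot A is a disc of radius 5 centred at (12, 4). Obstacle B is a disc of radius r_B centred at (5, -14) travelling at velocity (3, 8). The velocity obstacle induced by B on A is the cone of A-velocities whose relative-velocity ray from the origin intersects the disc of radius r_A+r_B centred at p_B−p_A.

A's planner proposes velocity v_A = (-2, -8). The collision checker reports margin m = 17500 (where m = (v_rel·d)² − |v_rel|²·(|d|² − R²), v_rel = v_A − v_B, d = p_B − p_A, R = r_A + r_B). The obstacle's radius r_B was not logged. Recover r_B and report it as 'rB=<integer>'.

m = 17500
d = (-7, -18);  v_rel = (-5, -16),  |v_rel|² = 281
v_rel×d = (-5)·(-18) − (-16)·(-7) = -22
since m = R²·281 − (-22)²:  R² = (484 + 17500) / 281 = 64
R = √64 = 8  ⇒  r_B = 8 − 5 = 3

rB=3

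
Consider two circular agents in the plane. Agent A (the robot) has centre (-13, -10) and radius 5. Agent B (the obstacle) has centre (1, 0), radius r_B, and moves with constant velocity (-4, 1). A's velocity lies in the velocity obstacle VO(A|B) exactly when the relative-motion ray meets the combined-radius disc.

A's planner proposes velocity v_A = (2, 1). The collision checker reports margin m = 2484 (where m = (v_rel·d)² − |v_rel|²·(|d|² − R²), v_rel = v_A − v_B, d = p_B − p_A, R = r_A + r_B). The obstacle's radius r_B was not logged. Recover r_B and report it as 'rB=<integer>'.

m = 2484
d = (14, 10);  v_rel = (6, 0),  |v_rel|² = 36
v_rel×d = (6)·(10) − (0)·(14) = 60
since m = R²·36 − 60²:  R² = (3600 + 2484) / 36 = 169
R = √169 = 13  ⇒  r_B = 13 − 5 = 8

rB=8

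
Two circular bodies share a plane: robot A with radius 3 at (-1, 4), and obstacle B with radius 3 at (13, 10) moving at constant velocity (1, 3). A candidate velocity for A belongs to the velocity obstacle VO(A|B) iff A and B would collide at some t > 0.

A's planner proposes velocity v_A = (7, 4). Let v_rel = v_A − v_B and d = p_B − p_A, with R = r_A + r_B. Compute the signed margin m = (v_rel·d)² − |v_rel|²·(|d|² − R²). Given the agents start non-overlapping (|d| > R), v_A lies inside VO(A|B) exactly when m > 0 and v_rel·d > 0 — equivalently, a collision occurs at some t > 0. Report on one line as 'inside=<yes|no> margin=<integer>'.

d = (14, 6),  |d|² = 232;  R = 3+3 = 6,  c = 232−6² = 196
v_rel = (6, 1),  |v_rel|² = 37;  v_rel·d = (6)·(14) + (1)·(6) = 90
37·t² − 180·t + 196 = 0  ⇒  m = 90² − 37·196 = 848
m = 848 > 0,  v_rel·d = 90 > 0  ⇒  inside

inside=yes margin=848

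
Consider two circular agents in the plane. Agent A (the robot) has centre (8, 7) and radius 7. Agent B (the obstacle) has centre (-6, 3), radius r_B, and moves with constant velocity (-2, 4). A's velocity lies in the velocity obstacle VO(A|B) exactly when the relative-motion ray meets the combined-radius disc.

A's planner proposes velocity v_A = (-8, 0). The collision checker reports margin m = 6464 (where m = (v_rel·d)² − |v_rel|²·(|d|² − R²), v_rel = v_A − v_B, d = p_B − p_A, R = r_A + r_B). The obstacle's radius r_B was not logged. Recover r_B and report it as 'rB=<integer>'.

m = 6464
d = (-14, -4);  v_rel = (-6, -4),  |v_rel|² = 52
v_rel×d = (-6)·(-4) − (-4)·(-14) = -32
since m = R²·52 − (-32)²:  R² = (1024 + 6464) / 52 = 144
R = √144 = 12  ⇒  r_B = 12 − 7 = 5

rB=5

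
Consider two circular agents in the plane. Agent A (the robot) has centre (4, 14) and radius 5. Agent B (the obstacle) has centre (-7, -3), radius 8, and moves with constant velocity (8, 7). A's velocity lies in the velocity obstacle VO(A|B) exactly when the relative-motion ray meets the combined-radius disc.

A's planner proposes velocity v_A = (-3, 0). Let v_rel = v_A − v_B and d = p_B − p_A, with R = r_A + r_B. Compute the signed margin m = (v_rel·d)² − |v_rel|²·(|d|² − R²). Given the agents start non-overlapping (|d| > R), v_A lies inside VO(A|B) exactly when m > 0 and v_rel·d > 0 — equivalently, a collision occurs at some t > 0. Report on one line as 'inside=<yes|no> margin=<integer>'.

d = (-11, -17),  |d|² = 410;  R = 5+8 = 13,  c = 410−13² = 241
v_rel = (-11, -7),  |v_rel|² = 170;  v_rel·d = (-11)·(-11) + (-7)·(-17) = 240
170·t² − 480·t + 241 = 0  ⇒  m = 240² − 170·241 = 16630
m = 16630 > 0,  v_rel·d = 240 > 0  ⇒  inside

inside=yes margin=16630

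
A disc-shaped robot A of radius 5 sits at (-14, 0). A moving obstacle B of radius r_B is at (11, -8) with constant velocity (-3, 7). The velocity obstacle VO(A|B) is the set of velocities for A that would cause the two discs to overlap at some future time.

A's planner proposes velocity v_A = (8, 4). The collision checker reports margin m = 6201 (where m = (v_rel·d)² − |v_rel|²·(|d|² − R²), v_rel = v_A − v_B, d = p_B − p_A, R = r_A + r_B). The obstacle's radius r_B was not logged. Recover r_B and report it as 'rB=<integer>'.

m = 6201
d = (25, -8);  v_rel = (11, -3),  |v_rel|² = 130
v_rel×d = (11)·(-8) − (-3)·(25) = -13
since m = R²·130 − (-13)²:  R² = (169 + 6201) / 130 = 49
R = √49 = 7  ⇒  r_B = 7 − 5 = 2

rB=2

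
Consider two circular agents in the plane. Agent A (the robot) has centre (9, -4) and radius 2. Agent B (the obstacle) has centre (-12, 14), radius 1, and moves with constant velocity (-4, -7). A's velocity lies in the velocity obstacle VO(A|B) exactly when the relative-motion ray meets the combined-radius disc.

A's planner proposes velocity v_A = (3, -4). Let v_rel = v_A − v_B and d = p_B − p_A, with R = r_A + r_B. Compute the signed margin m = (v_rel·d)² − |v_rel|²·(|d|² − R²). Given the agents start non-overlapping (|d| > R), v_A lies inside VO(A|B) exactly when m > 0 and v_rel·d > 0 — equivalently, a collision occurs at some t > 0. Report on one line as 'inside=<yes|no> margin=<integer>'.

d = (-21, 18),  |d|² = 765;  R = 2+1 = 3,  c = 765−3² = 756
v_rel = (7, 3),  |v_rel|² = 58;  v_rel·d = (7)·(-21) + (3)·(18) = -93
58·t² + 186·t + 756 = 0  ⇒  m = (-93)² − 58·756 = -35199
m = -35199 < 0,  v_rel·d = -93 < 0  ⇒  outside

inside=no margin=-35199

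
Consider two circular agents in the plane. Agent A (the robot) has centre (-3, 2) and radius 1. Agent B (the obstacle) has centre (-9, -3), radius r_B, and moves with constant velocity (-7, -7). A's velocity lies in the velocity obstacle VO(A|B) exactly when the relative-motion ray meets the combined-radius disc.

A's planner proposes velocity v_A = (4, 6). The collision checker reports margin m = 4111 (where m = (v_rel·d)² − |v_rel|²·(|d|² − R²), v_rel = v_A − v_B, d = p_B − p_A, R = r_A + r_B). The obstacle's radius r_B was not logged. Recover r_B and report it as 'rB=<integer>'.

m = 4111
d = (-6, -5);  v_rel = (11, 13),  |v_rel|² = 290
v_rel×d = (11)·(-5) − (13)·(-6) = 23
since m = R²·290 − 23²:  R² = (529 + 4111) / 290 = 16
R = √16 = 4  ⇒  r_B = 4 − 1 = 3

rB=3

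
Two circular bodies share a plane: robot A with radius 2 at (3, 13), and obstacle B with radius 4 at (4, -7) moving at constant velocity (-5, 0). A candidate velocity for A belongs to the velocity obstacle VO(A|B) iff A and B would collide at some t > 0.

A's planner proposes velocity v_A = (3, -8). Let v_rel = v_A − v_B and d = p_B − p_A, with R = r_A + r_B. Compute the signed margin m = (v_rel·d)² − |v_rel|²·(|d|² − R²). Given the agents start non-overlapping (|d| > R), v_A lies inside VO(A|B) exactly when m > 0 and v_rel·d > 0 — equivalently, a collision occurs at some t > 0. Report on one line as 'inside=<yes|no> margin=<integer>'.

d = (1, -20),  |d|² = 401;  R = 2+4 = 6,  c = 401−6² = 365
v_rel = (8, -8),  |v_rel|² = 128;  v_rel·d = (8)·(1) + (-8)·(-20) = 168
128·t² − 336·t + 365 = 0  ⇒  m = 168² − 128·365 = -18496
m = -18496 < 0,  v_rel·d = 168 > 0  ⇒  outside

inside=no margin=-18496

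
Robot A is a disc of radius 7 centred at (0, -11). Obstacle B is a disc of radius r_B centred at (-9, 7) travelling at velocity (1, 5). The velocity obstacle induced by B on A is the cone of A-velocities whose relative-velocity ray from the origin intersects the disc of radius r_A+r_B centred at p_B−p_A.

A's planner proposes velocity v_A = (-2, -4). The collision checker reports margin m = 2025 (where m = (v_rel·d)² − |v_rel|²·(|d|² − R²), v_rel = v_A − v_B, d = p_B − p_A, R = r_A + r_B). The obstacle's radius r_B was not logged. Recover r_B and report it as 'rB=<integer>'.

m = 2025
d = (-9, 18);  v_rel = (-3, -9),  |v_rel|² = 90
v_rel×d = (-3)·(18) − (-9)·(-9) = -135
since m = R²·90 − (-135)²:  R² = (18225 + 2025) / 90 = 225
R = √225 = 15  ⇒  r_B = 15 − 7 = 8

rB=8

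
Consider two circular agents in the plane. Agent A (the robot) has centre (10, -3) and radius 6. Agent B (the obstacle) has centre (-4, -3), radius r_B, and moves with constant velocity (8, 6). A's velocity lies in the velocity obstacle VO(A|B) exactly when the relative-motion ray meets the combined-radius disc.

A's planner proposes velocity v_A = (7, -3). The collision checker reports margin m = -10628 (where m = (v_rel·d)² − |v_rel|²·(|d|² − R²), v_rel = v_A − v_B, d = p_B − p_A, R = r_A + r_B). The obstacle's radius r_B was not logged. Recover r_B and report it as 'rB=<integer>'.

m = -10628
d = (-14, 0);  v_rel = (-1, -9),  |v_rel|² = 82
v_rel×d = (-1)·(0) − (-9)·(-14) = -126
since m = R²·82 − (-126)²:  R² = (15876 + -10628) / 82 = 64
R = √64 = 8  ⇒  r_B = 8 − 6 = 2

rB=2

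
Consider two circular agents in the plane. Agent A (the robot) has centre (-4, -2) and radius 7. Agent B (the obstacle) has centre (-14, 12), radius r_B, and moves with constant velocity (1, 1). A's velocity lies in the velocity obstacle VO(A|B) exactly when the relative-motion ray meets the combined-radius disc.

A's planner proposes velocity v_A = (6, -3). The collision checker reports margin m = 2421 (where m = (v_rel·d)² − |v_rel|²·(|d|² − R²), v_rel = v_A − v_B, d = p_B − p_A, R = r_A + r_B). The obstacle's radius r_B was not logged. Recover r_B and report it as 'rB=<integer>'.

m = 2421
d = (-10, 14);  v_rel = (5, -4),  |v_rel|² = 41
v_rel×d = (5)·(14) − (-4)·(-10) = 30
since m = R²·41 − 30²:  R² = (900 + 2421) / 41 = 81
R = √81 = 9  ⇒  r_B = 9 − 7 = 2

rB=2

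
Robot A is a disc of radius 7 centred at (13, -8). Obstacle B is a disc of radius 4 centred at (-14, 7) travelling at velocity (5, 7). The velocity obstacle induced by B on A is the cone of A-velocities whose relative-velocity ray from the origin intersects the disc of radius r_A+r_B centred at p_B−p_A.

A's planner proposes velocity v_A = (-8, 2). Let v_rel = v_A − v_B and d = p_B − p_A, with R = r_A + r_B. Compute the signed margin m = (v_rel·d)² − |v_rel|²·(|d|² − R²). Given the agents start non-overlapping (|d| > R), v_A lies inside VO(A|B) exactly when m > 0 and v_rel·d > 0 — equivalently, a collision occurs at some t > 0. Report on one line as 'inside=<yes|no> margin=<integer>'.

d = (-27, 15),  |d|² = 954;  R = 7+4 = 11,  c = 954−11² = 833
v_rel = (-13, -5),  |v_rel|² = 194;  v_rel·d = (-13)·(-27) + (-5)·(15) = 276
194·t² − 552·t + 833 = 0  ⇒  m = 276² − 194·833 = -85426
m = -85426 < 0,  v_rel·d = 276 > 0  ⇒  outside

inside=no margin=-85426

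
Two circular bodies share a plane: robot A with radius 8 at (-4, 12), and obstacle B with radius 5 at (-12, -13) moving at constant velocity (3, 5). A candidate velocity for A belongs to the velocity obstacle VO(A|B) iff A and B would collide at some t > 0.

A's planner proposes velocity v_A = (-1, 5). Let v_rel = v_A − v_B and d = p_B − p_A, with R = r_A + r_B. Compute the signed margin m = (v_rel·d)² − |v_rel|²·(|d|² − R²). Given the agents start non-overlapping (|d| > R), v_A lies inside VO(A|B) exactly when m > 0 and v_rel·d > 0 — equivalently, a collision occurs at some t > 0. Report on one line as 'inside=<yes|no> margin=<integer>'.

d = (-8, -25),  |d|² = 689;  R = 8+5 = 13,  c = 689−13² = 520
v_rel = (-4, 0),  |v_rel|² = 16;  v_rel·d = (-4)·(-8) + (0)·(-25) = 32
16·t² − 64·t + 520 = 0  ⇒  m = 32² − 16·520 = -7296
m = -7296 < 0,  v_rel·d = 32 > 0  ⇒  outside

inside=no margin=-7296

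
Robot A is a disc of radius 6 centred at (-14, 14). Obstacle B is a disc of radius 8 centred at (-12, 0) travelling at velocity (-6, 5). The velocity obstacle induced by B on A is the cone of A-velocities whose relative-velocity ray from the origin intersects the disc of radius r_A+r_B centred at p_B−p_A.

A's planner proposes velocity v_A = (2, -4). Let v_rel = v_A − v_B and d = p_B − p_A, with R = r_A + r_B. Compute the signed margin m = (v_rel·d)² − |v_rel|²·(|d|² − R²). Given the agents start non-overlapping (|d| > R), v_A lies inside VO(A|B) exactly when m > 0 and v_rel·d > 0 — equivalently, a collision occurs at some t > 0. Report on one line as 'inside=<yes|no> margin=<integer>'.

d = (2, -14),  |d|² = 200;  R = 6+8 = 14,  c = 200−14² = 4
v_rel = (8, -9),  |v_rel|² = 145;  v_rel·d = (8)·(2) + (-9)·(-14) = 142
145·t² − 284·t + 4 = 0  ⇒  m = 142² − 145·4 = 19584
m = 19584 > 0,  v_rel·d = 142 > 0  ⇒  inside

inside=yes margin=19584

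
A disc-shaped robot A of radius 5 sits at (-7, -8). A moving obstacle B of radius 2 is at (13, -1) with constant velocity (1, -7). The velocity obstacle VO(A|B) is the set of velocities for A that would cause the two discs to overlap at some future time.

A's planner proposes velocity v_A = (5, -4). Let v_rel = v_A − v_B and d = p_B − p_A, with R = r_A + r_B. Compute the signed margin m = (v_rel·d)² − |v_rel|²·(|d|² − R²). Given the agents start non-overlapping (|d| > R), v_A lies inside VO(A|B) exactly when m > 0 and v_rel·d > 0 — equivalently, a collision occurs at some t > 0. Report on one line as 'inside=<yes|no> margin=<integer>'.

d = (20, 7),  |d|² = 449;  R = 5+2 = 7,  c = 449−7² = 400
v_rel = (4, 3),  |v_rel|² = 25;  v_rel·d = (4)·(20) + (3)·(7) = 101
25·t² − 202·t + 400 = 0  ⇒  m = 101² − 25·400 = 201
m = 201 > 0,  v_rel·d = 101 > 0  ⇒  inside

inside=yes margin=201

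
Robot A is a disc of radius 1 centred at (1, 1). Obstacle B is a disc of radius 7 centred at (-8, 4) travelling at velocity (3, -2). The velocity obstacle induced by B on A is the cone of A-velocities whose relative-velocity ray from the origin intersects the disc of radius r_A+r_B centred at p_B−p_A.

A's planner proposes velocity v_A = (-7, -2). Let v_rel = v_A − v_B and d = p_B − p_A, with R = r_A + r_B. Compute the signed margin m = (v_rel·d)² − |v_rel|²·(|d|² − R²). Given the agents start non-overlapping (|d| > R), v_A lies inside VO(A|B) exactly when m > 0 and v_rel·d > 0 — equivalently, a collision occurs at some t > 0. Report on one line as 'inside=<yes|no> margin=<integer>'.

d = (-9, 3),  |d|² = 90;  R = 1+7 = 8,  c = 90−8² = 26
v_rel = (-10, 0),  |v_rel|² = 100;  v_rel·d = (-10)·(-9) + (0)·(3) = 90
100·t² − 180·t + 26 = 0  ⇒  m = 90² − 100·26 = 5500
m = 5500 > 0,  v_rel·d = 90 > 0  ⇒  inside

inside=yes margin=5500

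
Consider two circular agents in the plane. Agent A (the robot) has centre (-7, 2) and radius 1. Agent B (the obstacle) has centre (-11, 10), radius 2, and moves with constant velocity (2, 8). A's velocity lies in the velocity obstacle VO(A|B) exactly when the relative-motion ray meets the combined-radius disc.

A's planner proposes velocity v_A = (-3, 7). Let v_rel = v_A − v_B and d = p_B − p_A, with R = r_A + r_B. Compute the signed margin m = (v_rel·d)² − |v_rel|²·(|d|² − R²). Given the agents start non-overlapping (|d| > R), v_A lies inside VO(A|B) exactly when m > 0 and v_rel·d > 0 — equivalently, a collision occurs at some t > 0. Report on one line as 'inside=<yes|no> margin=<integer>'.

d = (-4, 8),  |d|² = 80;  R = 1+2 = 3,  c = 80−3² = 71
v_rel = (-5, -1),  |v_rel|² = 26;  v_rel·d = (-5)·(-4) + (-1)·(8) = 12
26·t² − 24·t + 71 = 0  ⇒  m = 12² − 26·71 = -1702
m = -1702 < 0,  v_rel·d = 12 > 0  ⇒  outside

inside=no margin=-1702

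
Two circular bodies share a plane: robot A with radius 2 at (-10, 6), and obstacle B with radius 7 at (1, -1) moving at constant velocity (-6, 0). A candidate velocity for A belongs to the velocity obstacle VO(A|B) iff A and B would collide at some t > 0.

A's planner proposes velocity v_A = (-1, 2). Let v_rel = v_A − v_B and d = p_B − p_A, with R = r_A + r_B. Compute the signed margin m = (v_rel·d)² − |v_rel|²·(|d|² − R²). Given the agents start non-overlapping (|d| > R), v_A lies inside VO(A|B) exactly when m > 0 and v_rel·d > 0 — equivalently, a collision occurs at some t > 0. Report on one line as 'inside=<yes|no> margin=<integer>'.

d = (11, -7),  |d|² = 170;  R = 2+7 = 9,  c = 170−9² = 89
v_rel = (5, 2),  |v_rel|² = 29;  v_rel·d = (5)·(11) + (2)·(-7) = 41
29·t² − 82·t + 89 = 0  ⇒  m = 41² − 29·89 = -900
m = -900 < 0,  v_rel·d = 41 > 0  ⇒  outside

inside=no margin=-900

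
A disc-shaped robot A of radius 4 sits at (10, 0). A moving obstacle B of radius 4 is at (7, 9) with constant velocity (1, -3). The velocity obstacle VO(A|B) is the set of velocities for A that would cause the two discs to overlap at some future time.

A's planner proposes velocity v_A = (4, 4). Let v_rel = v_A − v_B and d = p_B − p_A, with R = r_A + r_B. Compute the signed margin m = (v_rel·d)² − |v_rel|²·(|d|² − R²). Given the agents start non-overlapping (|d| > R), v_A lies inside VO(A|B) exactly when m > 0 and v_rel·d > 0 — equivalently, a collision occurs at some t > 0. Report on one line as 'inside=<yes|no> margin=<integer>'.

d = (-3, 9),  |d|² = 90;  R = 4+4 = 8,  c = 90−8² = 26
v_rel = (3, 7),  |v_rel|² = 58;  v_rel·d = (3)·(-3) + (7)·(9) = 54
58·t² − 108·t + 26 = 0  ⇒  m = 54² − 58·26 = 1408
m = 1408 > 0,  v_rel·d = 54 > 0  ⇒  inside

inside=yes margin=1408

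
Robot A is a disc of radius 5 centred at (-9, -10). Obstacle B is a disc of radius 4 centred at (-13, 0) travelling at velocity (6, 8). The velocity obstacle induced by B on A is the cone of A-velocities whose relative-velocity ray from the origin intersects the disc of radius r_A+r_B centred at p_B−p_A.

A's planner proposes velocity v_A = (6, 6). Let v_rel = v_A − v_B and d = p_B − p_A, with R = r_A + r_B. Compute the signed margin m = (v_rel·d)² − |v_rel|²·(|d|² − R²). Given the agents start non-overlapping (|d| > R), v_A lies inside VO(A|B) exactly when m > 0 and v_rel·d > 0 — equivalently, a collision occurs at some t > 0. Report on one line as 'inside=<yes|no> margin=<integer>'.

d = (-4, 10),  |d|² = 116;  R = 5+4 = 9,  c = 116−9² = 35
v_rel = (0, -2),  |v_rel|² = 4;  v_rel·d = (0)·(-4) + (-2)·(10) = -20
4·t² + 40·t + 35 = 0  ⇒  m = (-20)² − 4·35 = 260
m = 260 > 0,  v_rel·d = -20 < 0  ⇒  outside

inside=no margin=260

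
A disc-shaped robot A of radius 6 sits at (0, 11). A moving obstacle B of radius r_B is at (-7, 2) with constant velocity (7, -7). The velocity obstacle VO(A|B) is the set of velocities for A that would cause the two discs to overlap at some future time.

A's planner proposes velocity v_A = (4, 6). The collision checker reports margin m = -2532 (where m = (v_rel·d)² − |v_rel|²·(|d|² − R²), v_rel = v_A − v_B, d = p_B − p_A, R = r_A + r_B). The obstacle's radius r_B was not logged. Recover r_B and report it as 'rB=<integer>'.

m = -2532
d = (-7, -9);  v_rel = (-3, 13),  |v_rel|² = 178
v_rel×d = (-3)·(-9) − (13)·(-7) = 118
since m = R²·178 − 118²:  R² = (13924 + -2532) / 178 = 64
R = √64 = 8  ⇒  r_B = 8 − 6 = 2

rB=2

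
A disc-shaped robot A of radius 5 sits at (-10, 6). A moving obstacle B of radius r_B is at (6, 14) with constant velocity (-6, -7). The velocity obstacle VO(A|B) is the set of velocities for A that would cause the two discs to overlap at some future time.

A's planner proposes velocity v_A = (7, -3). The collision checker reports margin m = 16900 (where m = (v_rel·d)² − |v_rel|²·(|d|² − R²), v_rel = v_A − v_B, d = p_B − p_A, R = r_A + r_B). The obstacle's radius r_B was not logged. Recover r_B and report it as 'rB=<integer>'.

m = 16900
d = (16, 8);  v_rel = (13, 4),  |v_rel|² = 185
v_rel×d = (13)·(8) − (4)·(16) = 40
since m = R²·185 − 40²:  R² = (1600 + 16900) / 185 = 100
R = √100 = 10  ⇒  r_B = 10 − 5 = 5

rB=5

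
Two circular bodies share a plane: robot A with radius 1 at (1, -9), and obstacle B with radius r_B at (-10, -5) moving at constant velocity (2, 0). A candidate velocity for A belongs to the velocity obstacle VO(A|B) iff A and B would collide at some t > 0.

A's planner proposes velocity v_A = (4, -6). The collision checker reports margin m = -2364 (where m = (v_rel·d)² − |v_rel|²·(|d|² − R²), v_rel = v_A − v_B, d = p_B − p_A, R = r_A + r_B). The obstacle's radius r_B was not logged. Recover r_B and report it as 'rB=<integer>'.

m = -2364
d = (-11, 4);  v_rel = (2, -6),  |v_rel|² = 40
v_rel×d = (2)·(4) − (-6)·(-11) = -58
since m = R²·40 − (-58)²:  R² = (3364 + -2364) / 40 = 25
R = √25 = 5  ⇒  r_B = 5 − 1 = 4

rB=4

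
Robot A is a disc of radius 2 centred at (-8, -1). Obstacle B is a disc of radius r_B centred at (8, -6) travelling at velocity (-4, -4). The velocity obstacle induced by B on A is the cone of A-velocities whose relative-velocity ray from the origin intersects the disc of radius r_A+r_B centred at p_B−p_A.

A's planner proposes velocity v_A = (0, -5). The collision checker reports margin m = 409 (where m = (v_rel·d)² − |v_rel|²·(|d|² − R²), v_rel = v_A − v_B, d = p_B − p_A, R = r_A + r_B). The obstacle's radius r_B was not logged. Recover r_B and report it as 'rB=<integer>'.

m = 409
d = (16, -5);  v_rel = (4, -1),  |v_rel|² = 17
v_rel×d = (4)·(-5) − (-1)·(16) = -4
since m = R²·17 − (-4)²:  R² = (16 + 409) / 17 = 25
R = √25 = 5  ⇒  r_B = 5 − 2 = 3

rB=3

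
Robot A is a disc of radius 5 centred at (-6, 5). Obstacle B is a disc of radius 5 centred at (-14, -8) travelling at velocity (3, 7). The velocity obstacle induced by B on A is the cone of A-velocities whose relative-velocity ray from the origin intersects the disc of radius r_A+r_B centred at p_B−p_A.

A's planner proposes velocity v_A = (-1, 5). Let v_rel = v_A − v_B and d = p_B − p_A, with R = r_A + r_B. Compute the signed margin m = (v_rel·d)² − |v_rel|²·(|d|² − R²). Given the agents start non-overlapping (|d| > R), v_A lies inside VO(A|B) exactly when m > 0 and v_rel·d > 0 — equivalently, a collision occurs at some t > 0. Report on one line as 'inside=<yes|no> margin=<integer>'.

d = (-8, -13),  |d|² = 233;  R = 5+5 = 10,  c = 233−10² = 133
v_rel = (-4, -2),  |v_rel|² = 20;  v_rel·d = (-4)·(-8) + (-2)·(-13) = 58
20·t² − 116·t + 133 = 0  ⇒  m = 58² − 20·133 = 704
m = 704 > 0,  v_rel·d = 58 > 0  ⇒  inside

inside=yes margin=704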